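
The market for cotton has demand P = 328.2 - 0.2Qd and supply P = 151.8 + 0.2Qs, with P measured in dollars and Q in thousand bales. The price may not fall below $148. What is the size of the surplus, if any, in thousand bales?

0

Rearranging demand gives Qd = 1641 - 5P; rearranging supply gives Qs = 5P - 759. Equilibrium: 1641 - 5P = 5P - 759, so 2400 = 10P and P* = 240, Q* = 441.
The floor of 148 is below the equilibrium price 240, so it is not binding; the market clears at P* = 240, Q* = 441.
Since the control does not bind, there is no surplus.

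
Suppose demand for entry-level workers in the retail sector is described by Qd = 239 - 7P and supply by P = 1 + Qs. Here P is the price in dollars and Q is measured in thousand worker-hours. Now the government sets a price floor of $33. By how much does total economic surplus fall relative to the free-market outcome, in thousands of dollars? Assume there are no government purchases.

Rearranging supply gives Qs = P - 1. In a free market, 239 - 7P = P - 1 gives the equilibrium P* = 30, Q* = 29.
The floor of 33 is above the equilibrium price 30, so it binds.
At P = 33: Qd = 239 - 7·33 = 8 and Qs = 33 - 1 = 32.
Quantity traded falls to 8. At Q = 8 the demand price is (239 - 8)/7 = 33 and the supply price is 1 + 8 = 9.
Deadweight loss = ½ · (33 - 9) · (29 - 8) = ½ · 24 · 21 = 252.

252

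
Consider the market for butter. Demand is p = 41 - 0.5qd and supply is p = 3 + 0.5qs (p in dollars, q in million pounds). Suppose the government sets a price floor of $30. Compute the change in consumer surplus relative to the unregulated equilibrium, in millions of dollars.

-240

Rearranging demand gives qd = 82 - 2p; rearranging supply gives qs = 2p - 6. Setting quantity demanded equal to quantity supplied, 82 - 2p = 2p - 6, gives p* = 22 and q* = 38.
Since 30 > 22, the floor is binding.
At p = 30: qd = 82 - 2·30 = 22 and qs = 2·30 - 6 = 54.
Consumer surplus without the control is ½ · (41 - 22) · 38 = 361.
With the floor, consumers buy 22 units at 30, so CS = ½ · (41 - 30) · 22 = 121.
Change in consumer surplus = 121 - 361 = -240.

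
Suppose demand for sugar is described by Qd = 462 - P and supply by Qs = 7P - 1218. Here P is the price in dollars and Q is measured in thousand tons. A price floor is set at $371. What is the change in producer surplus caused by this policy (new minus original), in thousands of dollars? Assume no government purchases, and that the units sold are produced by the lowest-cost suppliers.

Setting quantity demanded equal to quantity supplied, 462 - P = 7P - 1218, gives P* = 210 and Q* = 252.
Because the floor (371) lies above the market-clearing price, it is binding.
At P = 371: Qd = 462 - 371 = 91 and Qs = 7·371 - 1218 = 1379.
Producer surplus without the control is ½ · (210 - 174) · 252 = 4536.
With the floor, 91 units are sold at 371. The supply price at Q = 91 is 187, so PS = ½ · [(371 - 174) + (371 - 187)] · 91 = 17335.5.
Change in producer surplus = 17335.5 - 4536 = 12799.5.

12799.5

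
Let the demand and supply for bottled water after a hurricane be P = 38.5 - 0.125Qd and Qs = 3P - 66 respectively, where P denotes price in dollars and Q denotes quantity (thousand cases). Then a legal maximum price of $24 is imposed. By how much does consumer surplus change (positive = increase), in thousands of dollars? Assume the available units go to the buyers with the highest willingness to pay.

Rearranging demand gives Qd = 308 - 8P. Setting quantity demanded equal to quantity supplied, 308 - 8P = 3P - 66, gives P* = 34 and Q* = 36.
Because the ceiling (24) lies below the market-clearing price, it is binding.
At P = 24: Qd = 308 - 8·24 = 116 and Qs = 3·24 - 66 = 6.
Consumer surplus without the control is ½ · (38.5 - 34) · 36 = 81.
With the ceiling, 6 units are sold at 24 (assume they go to the highest-value buyers). The demand price at Q = 6 is 37.75, so CS = ½ · [(38.5 - 24) + (37.75 - 24)] · 6 = 84.75.
Change in consumer surplus = 84.75 - 81 = 3.75.

3.75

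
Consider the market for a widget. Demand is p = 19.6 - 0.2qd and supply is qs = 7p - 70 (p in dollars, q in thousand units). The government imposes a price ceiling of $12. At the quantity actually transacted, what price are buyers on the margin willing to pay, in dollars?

Rearranging demand gives qd = 98 - 5p. In a free market, 98 - 5p = 7p - 70 gives the equilibrium p* = 14, q* = 28.
Since 12 < 14, the ceiling is binding.
At p = 12: qd = 98 - 5·12 = 38 and qs = 7·12 - 70 = 14.
Only 14 units reach the market. On the demand curve, the marginal buyer's willingness to pay at q = 14 is (98 - 14)/5 = 16.8.

16.8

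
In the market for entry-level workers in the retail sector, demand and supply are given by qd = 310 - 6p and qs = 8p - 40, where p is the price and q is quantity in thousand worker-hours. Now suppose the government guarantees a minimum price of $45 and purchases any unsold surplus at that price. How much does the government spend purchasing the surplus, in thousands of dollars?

In a free market, 310 - 6p = 8p - 40 gives the equilibrium p* = 25, q* = 160.
Because the floor (45) lies above the market-clearing price, it is binding.
At p = 45: qd = 310 - 6·45 = 40 and qs = 8·45 - 40 = 320.
Surplus = qs - qd = 280.
Government expenditure = surplus × support price = 280 × 45 = 12600.

12600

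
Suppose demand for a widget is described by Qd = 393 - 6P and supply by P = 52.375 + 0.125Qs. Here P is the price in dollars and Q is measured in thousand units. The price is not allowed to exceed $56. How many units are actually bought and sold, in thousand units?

29

Rearranging supply gives Qs = 8P - 419. In a free market, 393 - 6P = 8P - 419 gives the equilibrium P* = 58, Q* = 45.
Because the ceiling (56) lies below the market-clearing price, it is binding.
At P = 56: Qd = 393 - 6·56 = 57 and Qs = 8·56 - 419 = 29.
The quantity actually transacted is the short side, supply: 29.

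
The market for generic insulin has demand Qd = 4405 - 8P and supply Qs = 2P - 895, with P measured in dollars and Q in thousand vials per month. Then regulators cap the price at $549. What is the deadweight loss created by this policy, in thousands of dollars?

0

Without the control the market clears where 4405 - 8P = 2P - 895, i.e. P* = 530 and Q* = 165.
Since 549 is above P* = 530, the ceiling does not bind and the free-market outcome prevails.
Since the control does not bind, no trades are prevented and deadweight loss is zero.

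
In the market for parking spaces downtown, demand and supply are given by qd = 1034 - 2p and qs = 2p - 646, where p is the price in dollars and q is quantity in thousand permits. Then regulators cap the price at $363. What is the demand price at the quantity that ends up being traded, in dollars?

477

Equilibrium: 1034 - 2p = 2p - 646, so 1680 = 4p and p* = 420, q* = 194.
Since 363 < 420, the ceiling is binding.
At p = 363: qd = 1034 - 2·363 = 308 and qs = 2·363 - 646 = 80.
Only 80 units reach the market. On the demand curve, the marginal buyer's willingness to pay at q = 80 is (1034 - 80)/2 = 477.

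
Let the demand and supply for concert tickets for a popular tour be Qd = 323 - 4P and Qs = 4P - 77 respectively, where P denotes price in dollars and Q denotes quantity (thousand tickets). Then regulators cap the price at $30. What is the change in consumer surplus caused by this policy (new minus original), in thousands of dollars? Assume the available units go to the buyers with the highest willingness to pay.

Equilibrium: 323 - 4P = 4P - 77, so 400 = 8P and P* = 50, Q* = 123.
The ceiling of 30 is below the equilibrium price 50, so it binds.
At P = 30: Qd = 323 - 4·30 = 203 and Qs = 4·30 - 77 = 43.
Consumer surplus without the control is ½ · (80.75 - 50) · 123 = 1891.125.
With the ceiling, 43 units are sold at 30 (assume they go to the highest-value buyers). The demand price at Q = 43 is 70, so CS = ½ · [(80.75 - 30) + (70 - 30)] · 43 = 1951.125.
Change in consumer surplus = 1951.125 - 1891.125 = 60.

60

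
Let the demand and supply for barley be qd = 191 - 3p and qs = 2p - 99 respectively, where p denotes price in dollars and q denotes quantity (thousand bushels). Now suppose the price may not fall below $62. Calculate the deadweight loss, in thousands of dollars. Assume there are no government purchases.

60

Equilibrium: 191 - 3p = 2p - 99, so 290 = 5p and p* = 58, q* = 17.
The floor of 62 is above the equilibrium price 58, so it binds.
At p = 62: qd = 191 - 3·62 = 5 and qs = 2·62 - 99 = 25.
Quantity traded falls to 5. At q = 5 the demand price is (191 - 5)/3 = 62 and the supply price is (99 + 5)/2 = 52.
Deadweight loss = ½ · (62 - 52) · (17 - 5) = ½ · 10 · 12 = 60.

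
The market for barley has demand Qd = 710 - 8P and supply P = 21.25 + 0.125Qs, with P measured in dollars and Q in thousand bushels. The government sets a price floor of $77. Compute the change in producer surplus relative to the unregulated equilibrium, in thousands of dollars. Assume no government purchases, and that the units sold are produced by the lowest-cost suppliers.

132

Rearranging supply gives Qs = 8P - 170. Without the control the market clears where 710 - 8P = 8P - 170, i.e. P* = 55 and Q* = 270.
The floor of 77 is above the equilibrium price 55, so it binds.
At P = 77: Qd = 710 - 8·77 = 94 and Qs = 8·77 - 170 = 446.
Producer surplus without the control is ½ · (55 - 21.25) · 270 = 4556.25.
With the floor, 94 units are sold at 77. The supply price at Q = 94 is 33, so PS = ½ · [(77 - 21.25) + (77 - 33)] · 94 = 4688.25.
Change in producer surplus = 4688.25 - 4556.25 = 132.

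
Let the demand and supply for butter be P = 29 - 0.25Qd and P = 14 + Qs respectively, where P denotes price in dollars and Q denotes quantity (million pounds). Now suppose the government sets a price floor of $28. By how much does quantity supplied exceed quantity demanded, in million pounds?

10

Rearranging demand gives Qd = 116 - 4P; rearranging supply gives Qs = P - 14. Setting quantity demanded equal to quantity supplied, 116 - 4P = P - 14, gives P* = 26 and Q* = 12.
Because the floor (28) lies above the market-clearing price, it is binding.
At P = 28: Qd = 116 - 4·28 = 4 and Qs = 28 - 14 = 14.
Surplus = Qs - Qd = 14 - 4 = 10.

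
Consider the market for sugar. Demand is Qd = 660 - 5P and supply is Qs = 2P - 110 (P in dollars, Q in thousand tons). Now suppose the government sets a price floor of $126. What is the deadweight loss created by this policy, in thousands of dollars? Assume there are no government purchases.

2240

In a free market, 660 - 5P = 2P - 110 gives the equilibrium P* = 110, Q* = 110.
Because the floor (126) lies above the market-clearing price, it is binding.
At P = 126: Qd = 660 - 5·126 = 30 and Qs = 2·126 - 110 = 142.
Quantity traded falls to 30. At Q = 30 the demand price is (660 - 30)/5 = 126 and the supply price is (110 + 30)/2 = 70.
Deadweight loss = ½ · (126 - 70) · (110 - 30) = ½ · 56 · 80 = 2240.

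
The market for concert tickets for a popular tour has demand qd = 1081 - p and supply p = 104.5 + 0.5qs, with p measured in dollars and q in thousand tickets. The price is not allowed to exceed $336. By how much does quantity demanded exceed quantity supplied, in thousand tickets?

282

Rearranging supply gives qs = 2p - 209. Setting quantity demanded equal to quantity supplied, 1081 - p = 2p - 209, gives p* = 430 and q* = 651.
The ceiling of 336 is below the equilibrium price 430, so it binds.
At p = 336: qd = 1081 - 336 = 745 and qs = 2·336 - 209 = 463.
Shortage = qd - qs = 745 - 463 = 282.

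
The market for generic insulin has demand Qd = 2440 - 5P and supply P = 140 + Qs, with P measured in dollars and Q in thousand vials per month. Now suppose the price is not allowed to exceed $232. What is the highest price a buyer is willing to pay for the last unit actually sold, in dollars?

Rearranging supply gives Qs = P - 140. Equilibrium: 2440 - 5P = P - 140, so 2580 = 6P and P* = 430, Q* = 290.
Since 232 < 430, the ceiling is binding.
At P = 232: Qd = 2440 - 5·232 = 1280 and Qs = 232 - 140 = 92.
Only 92 units reach the market. On the demand curve, the marginal buyer's willingness to pay at Q = 92 is (2440 - 92)/5 = 469.6.

469.6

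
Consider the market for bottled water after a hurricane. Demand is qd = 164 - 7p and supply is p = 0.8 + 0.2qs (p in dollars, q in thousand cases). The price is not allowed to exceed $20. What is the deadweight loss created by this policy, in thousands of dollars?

Rearranging supply gives qs = 5p - 4. Equilibrium: 164 - 7p = 5p - 4, so 168 = 12p and p* = 14, q* = 66.
Since 20 is above p* = 14, the ceiling does not bind and the free-market outcome prevails.
Since the control does not bind, no trades are prevented and deadweight loss is zero.

0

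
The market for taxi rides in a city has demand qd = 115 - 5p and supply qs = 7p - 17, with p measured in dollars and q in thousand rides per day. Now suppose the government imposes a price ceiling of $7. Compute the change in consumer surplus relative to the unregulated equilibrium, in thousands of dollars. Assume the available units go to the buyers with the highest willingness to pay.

In a free market, 115 - 5p = 7p - 17 gives the equilibrium p* = 11, q* = 60.
Because the ceiling (7) lies below the market-clearing price, it is binding.
At p = 7: qd = 115 - 5·7 = 80 and qs = 7·7 - 17 = 32.
Consumer surplus without the control is ½ · (23 - 11) · 60 = 360.
With the ceiling, 32 units are sold at 7 (assume they go to the highest-value buyers). The demand price at q = 32 is 16.6, so CS = ½ · [(23 - 7) + (16.6 - 7)] · 32 = 409.6.
Change in consumer surplus = 409.6 - 360 = 49.6.

49.6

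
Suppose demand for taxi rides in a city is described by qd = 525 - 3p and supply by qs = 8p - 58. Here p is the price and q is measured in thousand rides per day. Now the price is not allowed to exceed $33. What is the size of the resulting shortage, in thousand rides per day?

Setting quantity demanded equal to quantity supplied, 525 - 3p = 8p - 58, gives p* = 53 and q* = 366.
Since 33 < 53, the ceiling is binding.
At p = 33: qd = 525 - 3·33 = 426 and qs = 8·33 - 58 = 206.
Shortage = qd - qs = 426 - 206 = 220.

220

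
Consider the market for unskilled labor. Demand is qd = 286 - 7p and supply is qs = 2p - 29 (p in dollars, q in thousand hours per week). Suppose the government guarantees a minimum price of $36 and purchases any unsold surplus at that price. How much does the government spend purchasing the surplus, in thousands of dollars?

324

Equilibrium: 286 - 7p = 2p - 29, so 315 = 9p and p* = 35, q* = 41.
The floor of 36 is above the equilibrium price 35, so it binds.
At p = 36: qd = 286 - 7·36 = 34 and qs = 2·36 - 29 = 43.
Surplus = qs - qd = 9.
Government expenditure = surplus × support price = 9 × 36 = 324.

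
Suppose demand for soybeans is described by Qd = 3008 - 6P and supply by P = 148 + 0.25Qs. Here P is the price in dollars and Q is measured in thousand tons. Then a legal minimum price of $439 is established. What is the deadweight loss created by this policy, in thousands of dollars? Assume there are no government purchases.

Rearranging supply gives Qs = 4P - 592. In a free market, 3008 - 6P = 4P - 592 gives the equilibrium P* = 360, Q* = 848.
The floor of 439 is above the equilibrium price 360, so it binds.
At P = 439: Qd = 3008 - 6·439 = 374 and Qs = 4·439 - 592 = 1164.
Quantity traded falls to 374. At Q = 374 the demand price is (3008 - 374)/6 = 439 and the supply price is (592 + 374)/4 = 241.5.
Deadweight loss = ½ · (439 - 241.5) · (848 - 374) = ½ · 197.5 · 474 = 46807.5.

46807.5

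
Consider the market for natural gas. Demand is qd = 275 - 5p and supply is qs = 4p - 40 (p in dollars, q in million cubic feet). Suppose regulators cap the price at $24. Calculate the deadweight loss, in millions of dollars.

435.6

Without the control the market clears where 275 - 5p = 4p - 40, i.e. p* = 35 and q* = 100.
Because the ceiling (24) lies below the market-clearing price, it is binding.
At p = 24: qd = 275 - 5·24 = 155 and qs = 4·24 - 40 = 56.
Quantity traded falls to 56. At q = 56 the demand price is (275 - 56)/5 = 43.8 and the supply price is (40 + 56)/4 = 24.
Deadweight loss = ½ · (43.8 - 24) · (100 - 56) = ½ · 19.8 · 44 = 435.6.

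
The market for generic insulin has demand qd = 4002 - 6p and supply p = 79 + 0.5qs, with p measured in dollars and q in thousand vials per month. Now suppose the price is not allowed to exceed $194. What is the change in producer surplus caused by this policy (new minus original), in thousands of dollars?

Rearranging supply gives qs = 2p - 158. Setting quantity demanded equal to quantity supplied, 4002 - 6p = 2p - 158, gives p* = 520 and q* = 882.
Since 194 < 520, the ceiling is binding.
At p = 194: qd = 4002 - 6·194 = 2838 and qs = 2·194 - 158 = 230.
Producer surplus without the control is ½ · (520 - 79) · 882 = 194481.
With the ceiling, producers sell 230 units at 194, so PS = ½ · (194 - 79) · 230 = 13225.
Change in producer surplus = 13225 - 194481 = -181256.

-181256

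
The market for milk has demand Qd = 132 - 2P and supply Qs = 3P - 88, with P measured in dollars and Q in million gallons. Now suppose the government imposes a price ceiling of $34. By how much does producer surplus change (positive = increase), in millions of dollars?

In a free market, 132 - 2P = 3P - 88 gives the equilibrium P* = 44, Q* = 44.
The ceiling of 34 is below the equilibrium price 44, so it binds.
At P = 34: Qd = 132 - 2·34 = 64 and Qs = 3·34 - 88 = 14.
Producer surplus without the control is ½ · (44 - 88/3) · 44 = 968/3.
With the ceiling, producers sell 14 units at 34, so PS = ½ · (34 - 88/3) · 14 = 98/3.
Change in producer surplus = 98/3 - 968/3 = -290.

-290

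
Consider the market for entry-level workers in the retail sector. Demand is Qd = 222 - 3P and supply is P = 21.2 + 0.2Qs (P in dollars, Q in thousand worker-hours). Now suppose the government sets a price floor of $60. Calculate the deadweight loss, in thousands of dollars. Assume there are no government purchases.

866.4

Rearranging supply gives Qs = 5P - 106. Equilibrium: 222 - 3P = 5P - 106, so 328 = 8P and P* = 41, Q* = 99.
Since 60 > 41, the floor is binding.
At P = 60: Qd = 222 - 3·60 = 42 and Qs = 5·60 - 106 = 194.
Quantity traded falls to 42. At Q = 42 the demand price is (222 - 42)/3 = 60 and the supply price is (106 + 42)/5 = 29.6.
Deadweight loss = ½ · (60 - 29.6) · (99 - 42) = ½ · 30.4 · 57 = 866.4.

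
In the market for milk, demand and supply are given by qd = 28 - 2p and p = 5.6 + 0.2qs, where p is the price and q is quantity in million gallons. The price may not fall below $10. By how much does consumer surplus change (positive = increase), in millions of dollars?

Rearranging supply gives qs = 5p - 28. Setting quantity demanded equal to quantity supplied, 28 - 2p = 5p - 28, gives p* = 8 and q* = 12.
The floor of 10 is above the equilibrium price 8, so it binds.
At p = 10: qd = 28 - 2·10 = 8 and qs = 5·10 - 28 = 22.
Consumer surplus without the control is ½ · (14 - 8) · 12 = 36.
With the floor, consumers buy 8 units at 10, so CS = ½ · (14 - 10) · 8 = 16.
Change in consumer surplus = 16 - 36 = -20.

-20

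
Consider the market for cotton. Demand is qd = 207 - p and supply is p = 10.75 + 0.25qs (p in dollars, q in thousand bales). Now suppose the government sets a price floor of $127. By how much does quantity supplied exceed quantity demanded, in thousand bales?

Rearranging supply gives qs = 4p - 43. Without the control the market clears where 207 - p = 4p - 43, i.e. p* = 50 and q* = 157.
Since 127 > 50, the floor is binding.
At p = 127: qd = 207 - 127 = 80 and qs = 4·127 - 43 = 465.
Surplus = qs - qd = 465 - 80 = 385.

385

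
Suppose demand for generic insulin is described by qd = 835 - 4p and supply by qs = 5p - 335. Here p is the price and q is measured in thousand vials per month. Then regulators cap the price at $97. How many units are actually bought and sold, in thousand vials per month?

150

Equilibrium: 835 - 4p = 5p - 335, so 1170 = 9p and p* = 130, q* = 315.
Because the ceiling (97) lies below the market-clearing price, it is binding.
At p = 97: qd = 835 - 4·97 = 447 and qs = 5·97 - 335 = 150.
The quantity actually transacted is the short side, supply: 150.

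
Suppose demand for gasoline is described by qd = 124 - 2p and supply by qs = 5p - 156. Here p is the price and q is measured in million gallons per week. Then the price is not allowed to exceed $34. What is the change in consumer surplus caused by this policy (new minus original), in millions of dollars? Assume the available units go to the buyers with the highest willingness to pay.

Equilibrium: 124 - 2p = 5p - 156, so 280 = 7p and p* = 40, q* = 44.
Since 34 < 40, the ceiling is binding.
At p = 34: qd = 124 - 2·34 = 56 and qs = 5·34 - 156 = 14.
Consumer surplus without the control is ½ · (62 - 40) · 44 = 484.
With the ceiling, 14 units are sold at 34 (assume they go to the highest-value buyers). The demand price at q = 14 is 55, so CS = ½ · [(62 - 34) + (55 - 34)] · 14 = 343.
Change in consumer surplus = 343 - 484 = -141.

-141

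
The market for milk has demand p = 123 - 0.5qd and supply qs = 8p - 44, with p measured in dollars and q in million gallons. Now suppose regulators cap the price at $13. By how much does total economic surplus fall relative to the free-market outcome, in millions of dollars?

Rearranging demand gives qd = 246 - 2p. Without the control the market clears where 246 - 2p = 8p - 44, i.e. p* = 29 and q* = 188.
Because the ceiling (13) lies below the market-clearing price, it is binding.
At p = 13: qd = 246 - 2·13 = 220 and qs = 8·13 - 44 = 60.
Quantity traded falls to 60. At q = 60 the demand price is (246 - 60)/2 = 93 and the supply price is (44 + 60)/8 = 13.
Deadweight loss = ½ · (93 - 13) · (188 - 60) = ½ · 80 · 128 = 5120.

5120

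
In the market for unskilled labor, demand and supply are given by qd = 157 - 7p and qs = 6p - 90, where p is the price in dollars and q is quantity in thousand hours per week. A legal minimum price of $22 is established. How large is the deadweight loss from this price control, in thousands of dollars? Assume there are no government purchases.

68.25

Equilibrium: 157 - 7p = 6p - 90, so 247 = 13p and p* = 19, q* = 24.
Since 22 > 19, the floor is binding.
At p = 22: qd = 157 - 7·22 = 3 and qs = 6·22 - 90 = 42.
Quantity traded falls to 3. At q = 3 the demand price is (157 - 3)/7 = 22 and the supply price is (90 + 3)/6 = 15.5.
Deadweight loss = ½ · (22 - 15.5) · (24 - 3) = ½ · 6.5 · 21 = 68.25.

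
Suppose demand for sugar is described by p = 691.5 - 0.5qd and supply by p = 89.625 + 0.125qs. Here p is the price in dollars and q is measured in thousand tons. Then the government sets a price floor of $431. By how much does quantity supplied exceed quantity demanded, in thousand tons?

2210

Rearranging demand gives qd = 1383 - 2p; rearranging supply gives qs = 8p - 717. Equilibrium: 1383 - 2p = 8p - 717, so 2100 = 10p and p* = 210, q* = 963.
Because the floor (431) lies above the market-clearing price, it is binding.
At p = 431: qd = 1383 - 2·431 = 521 and qs = 8·431 - 717 = 2731.
Surplus = qs - qd = 2731 - 521 = 2210.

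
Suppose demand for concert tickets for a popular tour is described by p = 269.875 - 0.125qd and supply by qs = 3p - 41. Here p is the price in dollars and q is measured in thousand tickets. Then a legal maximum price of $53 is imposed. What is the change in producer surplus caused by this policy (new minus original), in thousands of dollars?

-49759.5

Rearranging demand gives qd = 2159 - 8p. Equilibrium: 2159 - 8p = 3p - 41, so 2200 = 11p and p* = 200, q* = 559.
Since 53 < 200, the ceiling is binding.
At p = 53: qd = 2159 - 8·53 = 1735 and qs = 3·53 - 41 = 118.
Producer surplus without the control is ½ · (200 - 41/3) · 559 = 312481/6.
With the ceiling, producers sell 118 units at 53, so PS = ½ · (53 - 41/3) · 118 = 6962/3.
Change in producer surplus = 6962/3 - 312481/6 = -49759.5.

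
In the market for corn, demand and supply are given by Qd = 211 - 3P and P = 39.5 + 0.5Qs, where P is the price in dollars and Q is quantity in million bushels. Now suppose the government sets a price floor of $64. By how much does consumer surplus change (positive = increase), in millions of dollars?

Rearranging supply gives Qs = 2P - 79. Setting quantity demanded equal to quantity supplied, 211 - 3P = 2P - 79, gives P* = 58 and Q* = 37.
The floor of 64 is above the equilibrium price 58, so it binds.
At P = 64: Qd = 211 - 3·64 = 19 and Qs = 2·64 - 79 = 49.
Consumer surplus without the control is ½ · (211/3 - 58) · 37 = 1369/6.
With the floor, consumers buy 19 units at 64, so CS = ½ · (211/3 - 64) · 19 = 361/6.
Change in consumer surplus = 361/6 - 1369/6 = -168.

-168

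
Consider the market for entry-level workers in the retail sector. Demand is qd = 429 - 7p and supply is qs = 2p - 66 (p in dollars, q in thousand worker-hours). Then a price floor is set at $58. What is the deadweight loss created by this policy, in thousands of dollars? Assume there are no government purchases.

Without the control the market clears where 429 - 7p = 2p - 66, i.e. p* = 55 and q* = 44.
The floor of 58 is above the equilibrium price 55, so it binds.
At p = 58: qd = 429 - 7·58 = 23 and qs = 2·58 - 66 = 50.
Quantity traded falls to 23. At q = 23 the demand price is (429 - 23)/7 = 58 and the supply price is (66 + 23)/2 = 44.5.
Deadweight loss = ½ · (58 - 44.5) · (44 - 23) = ½ · 13.5 · 21 = 141.75.

141.75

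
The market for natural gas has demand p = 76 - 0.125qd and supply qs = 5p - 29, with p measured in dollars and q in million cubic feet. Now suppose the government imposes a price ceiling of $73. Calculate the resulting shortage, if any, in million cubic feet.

0

Rearranging demand gives qd = 608 - 8p. Equilibrium: 608 - 8p = 5p - 29, so 637 = 13p and p* = 49, q* = 216.
The ceiling of 73 is above the equilibrium price 49, so it is not binding; the market clears at p* = 49, q* = 216.
Since the control does not bind, there is no shortage.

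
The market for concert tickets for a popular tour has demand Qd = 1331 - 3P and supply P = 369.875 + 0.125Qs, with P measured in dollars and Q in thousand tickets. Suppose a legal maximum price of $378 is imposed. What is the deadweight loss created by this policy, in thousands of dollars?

2112

Rearranging supply gives Qs = 8P - 2959. Setting quantity demanded equal to quantity supplied, 1331 - 3P = 8P - 2959, gives P* = 390 and Q* = 161.
Because the ceiling (378) lies below the market-clearing price, it is binding.
At P = 378: Qd = 1331 - 3·378 = 197 and Qs = 8·378 - 2959 = 65.
Quantity traded falls to 65. At Q = 65 the demand price is (1331 - 65)/3 = 422 and the supply price is (2959 + 65)/8 = 378.
Deadweight loss = ½ · (422 - 378) · (161 - 65) = ½ · 44 · 96 = 2112.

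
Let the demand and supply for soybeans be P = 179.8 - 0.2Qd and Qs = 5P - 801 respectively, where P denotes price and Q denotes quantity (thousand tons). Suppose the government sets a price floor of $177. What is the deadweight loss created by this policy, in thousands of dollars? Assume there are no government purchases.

245

Rearranging demand gives Qd = 899 - 5P. Setting quantity demanded equal to quantity supplied, 899 - 5P = 5P - 801, gives P* = 170 and Q* = 49.
Because the floor (177) lies above the market-clearing price, it is binding.
At P = 177: Qd = 899 - 5·177 = 14 and Qs = 5·177 - 801 = 84.
Quantity traded falls to 14. At Q = 14 the demand price is (899 - 14)/5 = 177 and the supply price is (801 + 14)/5 = 163.
Deadweight loss = ½ · (177 - 163) · (49 - 14) = ½ · 14 · 35 = 245.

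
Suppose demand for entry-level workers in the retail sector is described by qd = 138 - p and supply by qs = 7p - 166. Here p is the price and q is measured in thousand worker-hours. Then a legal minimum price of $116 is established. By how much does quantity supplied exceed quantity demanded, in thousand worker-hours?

Setting quantity demanded equal to quantity supplied, 138 - p = 7p - 166, gives p* = 38 and q* = 100.
Because the floor (116) lies above the market-clearing price, it is binding.
At p = 116: qd = 138 - 116 = 22 and qs = 7·116 - 166 = 646.
Surplus = qs - qd = 646 - 22 = 624.

624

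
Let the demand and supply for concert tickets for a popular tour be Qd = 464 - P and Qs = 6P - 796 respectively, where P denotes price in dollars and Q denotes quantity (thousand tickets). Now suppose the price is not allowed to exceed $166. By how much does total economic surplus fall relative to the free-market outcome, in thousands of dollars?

4116

Without the control the market clears where 464 - P = 6P - 796, i.e. P* = 180 and Q* = 284.
Since 166 < 180, the ceiling is binding.
At P = 166: Qd = 464 - 166 = 298 and Qs = 6·166 - 796 = 200.
Quantity traded falls to 200. At Q = 200 the demand price is 464 - 200 = 264 and the supply price is (796 + 200)/6 = 166.
Deadweight loss = ½ · (264 - 166) · (284 - 200) = ½ · 98 · 84 = 4116.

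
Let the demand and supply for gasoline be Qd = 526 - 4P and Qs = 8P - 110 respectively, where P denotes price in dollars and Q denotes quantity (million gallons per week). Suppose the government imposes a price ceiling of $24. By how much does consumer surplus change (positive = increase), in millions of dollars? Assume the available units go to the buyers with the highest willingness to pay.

-4350

Without the control the market clears where 526 - 4P = 8P - 110, i.e. P* = 53 and Q* = 314.
The ceiling of 24 is below the equilibrium price 53, so it binds.
At P = 24: Qd = 526 - 4·24 = 430 and Qs = 8·24 - 110 = 82.
Consumer surplus without the control is ½ · (131.5 - 53) · 314 = 12324.5.
With the ceiling, 82 units are sold at 24 (assume they go to the highest-value buyers). The demand price at Q = 82 is 111, so CS = ½ · [(131.5 - 24) + (111 - 24)] · 82 = 7974.5.
Change in consumer surplus = 7974.5 - 12324.5 = -4350.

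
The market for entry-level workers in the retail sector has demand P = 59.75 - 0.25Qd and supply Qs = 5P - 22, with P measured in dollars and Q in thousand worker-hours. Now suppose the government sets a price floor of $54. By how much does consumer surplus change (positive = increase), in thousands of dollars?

-1825

Rearranging demand gives Qd = 239 - 4P. Equilibrium: 239 - 4P = 5P - 22, so 261 = 9P and P* = 29, Q* = 123.
Since 54 > 29, the floor is binding.
At P = 54: Qd = 239 - 4·54 = 23 and Qs = 5·54 - 22 = 248.
Consumer surplus without the control is ½ · (59.75 - 29) · 123 = 1891.125.
With the floor, consumers buy 23 units at 54, so CS = ½ · (59.75 - 54) · 23 = 66.125.
Change in consumer surplus = 66.125 - 1891.125 = -1825.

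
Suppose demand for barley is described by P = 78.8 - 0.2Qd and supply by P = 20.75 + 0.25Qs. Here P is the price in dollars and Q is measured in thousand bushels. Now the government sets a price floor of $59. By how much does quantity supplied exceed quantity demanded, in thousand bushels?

Rearranging demand gives Qd = 394 - 5P; rearranging supply gives Qs = 4P - 83. Equilibrium: 394 - 5P = 4P - 83, so 477 = 9P and P* = 53, Q* = 129.
Since 59 > 53, the floor is binding.
At P = 59: Qd = 394 - 5·59 = 99 and Qs = 4·59 - 83 = 153.
Surplus = Qs - Qd = 153 - 99 = 54.

54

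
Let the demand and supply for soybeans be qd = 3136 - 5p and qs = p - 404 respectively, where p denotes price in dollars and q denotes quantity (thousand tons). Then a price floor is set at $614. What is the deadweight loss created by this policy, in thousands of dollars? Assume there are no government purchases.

Without the control the market clears where 3136 - 5p = p - 404, i.e. p* = 590 and q* = 186.
The floor of 614 is above the equilibrium price 590, so it binds.
At p = 614: qd = 3136 - 5·614 = 66 and qs = 614 - 404 = 210.
Quantity traded falls to 66. At q = 66 the demand price is (3136 - 66)/5 = 614 and the supply price is 404 + 66 = 470.
Deadweight loss = ½ · (614 - 470) · (186 - 66) = ½ · 144 · 120 = 8640.

8640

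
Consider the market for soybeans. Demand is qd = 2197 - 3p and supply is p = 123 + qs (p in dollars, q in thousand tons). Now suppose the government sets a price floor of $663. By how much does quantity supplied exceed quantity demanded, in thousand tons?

Rearranging supply gives qs = p - 123. Without the control the market clears where 2197 - 3p = p - 123, i.e. p* = 580 and q* = 457.
Since 663 > 580, the floor is binding.
At p = 663: qd = 2197 - 3·663 = 208 and qs = 663 - 123 = 540.
Surplus = qs - qd = 540 - 208 = 332.

332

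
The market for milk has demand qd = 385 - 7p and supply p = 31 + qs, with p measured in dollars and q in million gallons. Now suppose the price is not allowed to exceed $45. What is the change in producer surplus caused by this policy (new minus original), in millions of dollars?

Rearranging supply gives qs = p - 31. Equilibrium: 385 - 7p = p - 31, so 416 = 8p and p* = 52, q* = 21.
Because the ceiling (45) lies below the market-clearing price, it is binding.
At p = 45: qd = 385 - 7·45 = 70 and qs = 45 - 31 = 14.
Producer surplus without the control is ½ · (52 - 31) · 21 = 220.5.
With the ceiling, producers sell 14 units at 45, so PS = ½ · (45 - 31) · 14 = 98.
Change in producer surplus = 98 - 220.5 = -122.5.

-122.5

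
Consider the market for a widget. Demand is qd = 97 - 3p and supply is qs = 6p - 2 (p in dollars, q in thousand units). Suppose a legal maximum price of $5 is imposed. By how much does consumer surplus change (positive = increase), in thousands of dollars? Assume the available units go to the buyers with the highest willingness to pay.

In a free market, 97 - 3p = 6p - 2 gives the equilibrium p* = 11, q* = 64.
Since 5 < 11, the ceiling is binding.
At p = 5: qd = 97 - 3·5 = 82 and qs = 6·5 - 2 = 28.
Consumer surplus without the control is ½ · (97/3 - 11) · 64 = 2048/3.
With the ceiling, 28 units are sold at 5 (assume they go to the highest-value buyers). The demand price at q = 28 is 23, so CS = ½ · [(97/3 - 5) + (23 - 5)] · 28 = 1904/3.
Change in consumer surplus = 1904/3 - 2048/3 = -48.

-48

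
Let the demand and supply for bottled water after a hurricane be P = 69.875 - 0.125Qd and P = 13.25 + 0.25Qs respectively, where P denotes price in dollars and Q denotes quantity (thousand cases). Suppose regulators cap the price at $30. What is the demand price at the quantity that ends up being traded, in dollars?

Rearranging demand gives Qd = 559 - 8P; rearranging supply gives Qs = 4P - 53. Setting quantity demanded equal to quantity supplied, 559 - 8P = 4P - 53, gives P* = 51 and Q* = 151.
Since 30 < 51, the ceiling is binding.
At P = 30: Qd = 559 - 8·30 = 319 and Qs = 4·30 - 53 = 67.
Only 67 units reach the market. On the demand curve, the marginal buyer's willingness to pay at Q = 67 is (559 - 67)/8 = 61.5.

61.5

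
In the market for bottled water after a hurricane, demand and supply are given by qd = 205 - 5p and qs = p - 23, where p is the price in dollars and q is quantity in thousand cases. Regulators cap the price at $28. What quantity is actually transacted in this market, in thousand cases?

5

Setting quantity demanded equal to quantity supplied, 205 - 5p = p - 23, gives p* = 38 and q* = 15.
Since 28 < 38, the ceiling is binding.
At p = 28: qd = 205 - 5·28 = 65 and qs = 28 - 23 = 5.
The quantity actually transacted is the short side, supply: 5.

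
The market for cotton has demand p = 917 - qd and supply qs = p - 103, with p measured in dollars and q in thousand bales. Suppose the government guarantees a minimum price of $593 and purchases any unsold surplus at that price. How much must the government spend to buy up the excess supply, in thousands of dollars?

Rearranging demand gives qd = 917 - p. Equilibrium: 917 - p = p - 103, so 1020 = 2p and p* = 510, q* = 407.
Since 593 > 510, the floor is binding.
At p = 593: qd = 917 - 593 = 324 and qs = 593 - 103 = 490.
Surplus = qs - qd = 166.
Government expenditure = surplus × support price = 166 × 593 = 98438.

98438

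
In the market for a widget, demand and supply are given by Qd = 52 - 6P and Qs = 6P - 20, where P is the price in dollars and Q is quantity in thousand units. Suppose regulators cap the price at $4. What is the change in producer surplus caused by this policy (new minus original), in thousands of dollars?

In a free market, 52 - 6P = 6P - 20 gives the equilibrium P* = 6, Q* = 16.
Since 4 < 6, the ceiling is binding.
At P = 4: Qd = 52 - 6·4 = 28 and Qs = 6·4 - 20 = 4.
Producer surplus without the control is ½ · (6 - 10/3) · 16 = 64/3.
With the ceiling, producers sell 4 units at 4, so PS = ½ · (4 - 10/3) · 4 = 4/3.
Change in producer surplus = 4/3 - 64/3 = -20.

-20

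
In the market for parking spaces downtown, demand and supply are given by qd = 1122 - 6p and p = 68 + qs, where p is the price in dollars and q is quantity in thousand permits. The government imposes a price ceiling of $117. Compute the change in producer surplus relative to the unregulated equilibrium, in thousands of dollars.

Rearranging supply gives qs = p - 68. Equilibrium: 1122 - 6p = p - 68, so 1190 = 7p and p* = 170, q* = 102.
The ceiling of 117 is below the equilibrium price 170, so it binds.
At p = 117: qd = 1122 - 6·117 = 420 and qs = 117 - 68 = 49.
Producer surplus without the control is ½ · (170 - 68) · 102 = 5202.
With the ceiling, producers sell 49 units at 117, so PS = ½ · (117 - 68) · 49 = 1200.5.
Change in producer surplus = 1200.5 - 5202 = -4001.5.

-4001.5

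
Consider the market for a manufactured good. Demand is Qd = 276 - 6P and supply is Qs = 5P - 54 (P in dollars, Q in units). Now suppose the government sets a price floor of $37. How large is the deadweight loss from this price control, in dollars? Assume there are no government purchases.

323.4

In a free market, 276 - 6P = 5P - 54 gives the equilibrium P* = 30, Q* = 96.
Since 37 > 30, the floor is binding.
At P = 37: Qd = 276 - 6·37 = 54 and Qs = 5·37 - 54 = 131.
Quantity traded falls to 54. At Q = 54 the demand price is (276 - 54)/6 = 37 and the supply price is (54 + 54)/5 = 21.6.
Deadweight loss = ½ · (37 - 21.6) · (96 - 54) = ½ · 15.4 · 42 = 323.4.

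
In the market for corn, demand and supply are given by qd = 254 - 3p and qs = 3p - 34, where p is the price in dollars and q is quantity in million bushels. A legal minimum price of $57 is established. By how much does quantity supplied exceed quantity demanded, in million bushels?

Setting quantity demanded equal to quantity supplied, 254 - 3p = 3p - 34, gives p* = 48 and q* = 110.
Because the floor (57) lies above the market-clearing price, it is binding.
At p = 57: qd = 254 - 3·57 = 83 and qs = 3·57 - 34 = 137.
Surplus = qs - qd = 137 - 83 = 54.

54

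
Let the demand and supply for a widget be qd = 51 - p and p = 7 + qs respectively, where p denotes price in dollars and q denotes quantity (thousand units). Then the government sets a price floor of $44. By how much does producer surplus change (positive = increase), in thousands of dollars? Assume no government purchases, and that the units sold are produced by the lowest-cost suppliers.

Rearranging supply gives qs = p - 7. Setting quantity demanded equal to quantity supplied, 51 - p = p - 7, gives p* = 29 and q* = 22.
Because the floor (44) lies above the market-clearing price, it is binding.
At p = 44: qd = 51 - 44 = 7 and qs = 44 - 7 = 37.
Producer surplus without the control is ½ · (29 - 7) · 22 = 242.
With the floor, 7 units are sold at 44. The supply price at q = 7 is 14, so PS = ½ · [(44 - 7) + (44 - 14)] · 7 = 234.5.
Change in producer surplus = 234.5 - 242 = -7.5.

-7.5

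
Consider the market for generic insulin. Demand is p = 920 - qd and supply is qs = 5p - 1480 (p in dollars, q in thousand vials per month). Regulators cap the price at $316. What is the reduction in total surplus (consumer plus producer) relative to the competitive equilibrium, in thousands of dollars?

Rearranging demand gives qd = 920 - p. Setting quantity demanded equal to quantity supplied, 920 - p = 5p - 1480, gives p* = 400 and q* = 520.
Because the ceiling (316) lies below the market-clearing price, it is binding.
At p = 316: qd = 920 - 316 = 604 and qs = 5·316 - 1480 = 100.
Quantity traded falls to 100. At q = 100 the demand price is 920 - 100 = 820 and the supply price is (1480 + 100)/5 = 316.
Deadweight loss = ½ · (820 - 316) · (520 - 100) = ½ · 504 · 420 = 105840.

105840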